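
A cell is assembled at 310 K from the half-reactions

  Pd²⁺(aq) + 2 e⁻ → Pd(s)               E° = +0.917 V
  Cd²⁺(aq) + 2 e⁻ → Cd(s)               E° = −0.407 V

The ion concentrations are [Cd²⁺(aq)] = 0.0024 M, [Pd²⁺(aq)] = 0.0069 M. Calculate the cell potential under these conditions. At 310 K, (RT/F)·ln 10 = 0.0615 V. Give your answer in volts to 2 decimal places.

+1.34 V

The Pd²⁺/Pd couple has the more positive E°, so it is the cathode; Cd²⁺/Cd is the anode.
The standard potential is +0.917 − (−0.407) = +1.324 V and the balanced reaction transfers n = 2 electrons.
For the overall reaction Pd²⁺(aq) + Cd(s) → Pd(s) + Cd²⁺(aq), Q = [Cd²⁺(aq)] / [Pd²⁺(aq)] = 0.348, giving log Q = −0.459.
Applying E = E° − (RT ln10/nF)·log Q gives +1.324 − (0.0615/2)(−0.459) = +1.34 V.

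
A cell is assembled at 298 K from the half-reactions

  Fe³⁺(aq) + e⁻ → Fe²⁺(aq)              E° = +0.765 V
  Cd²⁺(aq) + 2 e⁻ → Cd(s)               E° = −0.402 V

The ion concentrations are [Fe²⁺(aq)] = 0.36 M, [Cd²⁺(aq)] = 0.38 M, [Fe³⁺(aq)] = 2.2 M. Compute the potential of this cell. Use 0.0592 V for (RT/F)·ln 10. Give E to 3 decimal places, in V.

+1.226 V

The Fe³⁺/Fe²⁺ couple has the more positive E°, so it is the cathode; Cd²⁺/Cd is the anode.
E°cell = E°cat − E°an = +0.765 − (−0.402) = +1.167 V; n = 2.
For the overall reaction 2 Fe³⁺(aq) + Cd(s) → 2 Fe²⁺(aq) + Cd²⁺(aq), Q = ([Fe²⁺(aq)]^2·[Cd²⁺(aq)]) / [Fe³⁺(aq)]^2 = 0.0102, giving log Q = −1.992.
Applying E = E° − (RT ln10/nF)·log Q gives +1.167 − (0.0592/2)(−1.992) = +1.226 V.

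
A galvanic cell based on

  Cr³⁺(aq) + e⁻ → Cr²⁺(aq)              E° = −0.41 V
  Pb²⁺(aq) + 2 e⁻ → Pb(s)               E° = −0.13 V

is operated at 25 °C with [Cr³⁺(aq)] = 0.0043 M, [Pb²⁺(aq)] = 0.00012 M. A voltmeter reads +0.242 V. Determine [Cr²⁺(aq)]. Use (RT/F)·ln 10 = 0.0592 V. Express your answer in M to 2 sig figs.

0.090 M

The Pb²⁺/Pb couple has the larger reduction potential, so it is the cathode: E°cell = −0.13 − (−0.41) = +0.28 V and n = 2.
Rearranging E = E° − (0.0592/n)·log Q gives log Q = 2(+0.28 − (+0.242))/0.0592 = 1.284.
For Pb²⁺(aq) + 2 Cr²⁺(aq) → Pb(s) + 2 Cr³⁺(aq), the reaction quotient is Q = [Cr³⁺(aq)]^2 / ([Pb²⁺(aq)]·[Cr²⁺(aq)]^2).
Substituting the known concentrations and solving, log [Cr²⁺(aq)] = −1.048 and [Cr²⁺(aq)] = 0.090 M.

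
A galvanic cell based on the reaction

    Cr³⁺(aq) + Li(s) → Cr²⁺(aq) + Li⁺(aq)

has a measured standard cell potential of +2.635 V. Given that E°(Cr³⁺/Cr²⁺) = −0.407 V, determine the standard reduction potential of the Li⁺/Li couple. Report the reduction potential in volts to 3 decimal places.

In the reaction as written the Cr³⁺/Cr²⁺ couple is reduced (cathode) and Li⁺/Li is oxidized (anode), so E°cell = E°(Cr³⁺/Cr²⁺) − E°(Li⁺/Li).
E°(Li⁺/Li) = E°(cathode) − E°cell = −0.407 − (+2.635) = −3.042 V.

−3.042 V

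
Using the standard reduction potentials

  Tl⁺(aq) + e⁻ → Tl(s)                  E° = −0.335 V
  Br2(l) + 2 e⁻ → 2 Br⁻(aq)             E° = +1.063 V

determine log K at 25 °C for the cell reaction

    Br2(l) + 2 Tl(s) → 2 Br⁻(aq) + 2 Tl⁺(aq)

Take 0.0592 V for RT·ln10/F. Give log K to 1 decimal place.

The Br₂/Br⁻ couple is reduced (cathode); E°cell = +1.063 − (−0.335) = +1.398 V with n = 2.
At equilibrium E = 0, so log K = nE°cell / 0.0592 = (2)(+1.398) / 0.0592 = 47.2.

log K = 47.2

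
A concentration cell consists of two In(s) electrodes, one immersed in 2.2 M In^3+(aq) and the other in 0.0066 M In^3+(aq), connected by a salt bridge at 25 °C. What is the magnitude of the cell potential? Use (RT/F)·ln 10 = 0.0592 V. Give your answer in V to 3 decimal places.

For a concentration cell E°cell = 0, since both electrodes use the same couple.
The compartment with the higher In^3+(aq) concentration (2.2 M) acts as the cathode; ions are reduced there and produced at the dilute (0.0066 M) anode.
With n = 3, Ecell = −(0.0592/3)·log([dilute]/[conc]) = −(0.0592/3)·log(0.0066/2.2) = +0.050 V.

0.050 V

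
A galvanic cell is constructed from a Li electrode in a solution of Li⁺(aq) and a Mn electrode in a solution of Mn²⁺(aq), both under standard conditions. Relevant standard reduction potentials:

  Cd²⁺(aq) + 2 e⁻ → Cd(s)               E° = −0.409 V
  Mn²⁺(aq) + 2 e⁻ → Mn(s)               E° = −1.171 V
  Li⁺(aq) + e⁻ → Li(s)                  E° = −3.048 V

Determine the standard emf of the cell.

Of the two couples in this cell, the one with the more positive reduction potential is reduced at the cathode: here that is Mn²⁺/Mn (−1.171 V); Li⁺/Li (−3.048 V) is the anode.
E°cell = E°(cathode) − E°(anode) = −1.171 − (−3.048) = +1.877 V.

+1.877 V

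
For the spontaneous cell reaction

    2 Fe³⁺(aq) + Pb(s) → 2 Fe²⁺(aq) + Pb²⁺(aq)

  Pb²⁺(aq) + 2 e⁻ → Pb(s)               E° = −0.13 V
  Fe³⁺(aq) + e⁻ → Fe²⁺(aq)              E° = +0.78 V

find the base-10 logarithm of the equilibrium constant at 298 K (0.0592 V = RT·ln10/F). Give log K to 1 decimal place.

The Fe³⁺/Fe²⁺ couple is reduced (cathode); E°cell = +0.78 − (−0.13) = +0.91 V with n = 2.
At equilibrium E = 0, so log K = nE°cell / 0.0592 = (2)(+0.91) / 0.0592 = 30.7.

log K = 30.7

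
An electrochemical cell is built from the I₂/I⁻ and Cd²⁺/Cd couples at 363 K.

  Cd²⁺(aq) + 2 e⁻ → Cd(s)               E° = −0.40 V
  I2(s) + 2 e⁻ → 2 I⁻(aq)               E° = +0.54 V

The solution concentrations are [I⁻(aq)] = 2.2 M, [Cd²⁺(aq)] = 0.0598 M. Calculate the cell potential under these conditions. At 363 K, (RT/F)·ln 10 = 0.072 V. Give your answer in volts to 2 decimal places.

I₂/I⁻ is reduced (cathode, E° = +0.54 V) and Cd²⁺/Cd is oxidized (anode).
E°cell = E°cat − E°an = +0.54 − (−0.40) = +0.94 V; n = 2.
For the overall reaction I2(s) + Cd(s) → 2 I⁻(aq) + Cd²⁺(aq), Q = [I⁻(aq)]^2·[Cd²⁺(aq)] = 0.289, giving log Q = −0.538.
E = E° − (0.072/n)·log Q = +0.94 − (0.072/2)(−0.538) = +0.96 V.

+0.96 V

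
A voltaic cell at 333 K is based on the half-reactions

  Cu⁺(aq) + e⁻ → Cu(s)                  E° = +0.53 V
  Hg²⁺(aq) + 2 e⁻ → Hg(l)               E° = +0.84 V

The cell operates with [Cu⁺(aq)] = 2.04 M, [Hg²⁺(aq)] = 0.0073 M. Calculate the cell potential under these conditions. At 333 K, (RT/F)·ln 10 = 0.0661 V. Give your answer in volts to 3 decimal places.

Hg²⁺/Hg is reduced (cathode, E° = +0.84 V) and Cu⁺/Cu is oxidized (anode).
The standard potential is +0.84 − (+0.53) = +0.31 V and the balanced reaction transfers n = 2 electrons.
Balancing gives Hg²⁺(aq) + 2 Cu(s) → Hg(l) + 2 Cu⁺(aq); hence Q = [Cu⁺(aq)]^2 / [Hg²⁺(aq)] = 570 (log Q = 2.756).
E = E° − (0.0661/n)·log Q = +0.31 − (0.0661/2)(2.756) = +0.219 V.

+0.219 V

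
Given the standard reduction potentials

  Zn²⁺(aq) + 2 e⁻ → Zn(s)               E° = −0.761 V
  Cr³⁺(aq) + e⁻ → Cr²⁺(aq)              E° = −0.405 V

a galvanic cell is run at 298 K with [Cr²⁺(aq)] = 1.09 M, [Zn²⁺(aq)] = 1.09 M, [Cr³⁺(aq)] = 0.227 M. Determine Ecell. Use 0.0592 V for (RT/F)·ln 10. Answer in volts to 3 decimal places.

+0.315 V

Cr³⁺/Cr²⁺ is reduced (cathode, E° = −0.405 V) and Zn²⁺/Zn is oxidized (anode).
E°cell = −0.405 − (−0.761) = +0.356 V, with n = 2 electrons transferred.
Balancing gives 2 Cr³⁺(aq) + Zn(s) → 2 Cr²⁺(aq) + Zn²⁺(aq); hence Q = ([Cr²⁺(aq)]^2·[Zn²⁺(aq)]) / [Cr³⁺(aq)]^2 = 25.1 (log Q = 1.400).
Applying E = E° − (RT ln10/nF)·log Q gives +0.356 − (0.0592/2)(1.400) = +0.315 V.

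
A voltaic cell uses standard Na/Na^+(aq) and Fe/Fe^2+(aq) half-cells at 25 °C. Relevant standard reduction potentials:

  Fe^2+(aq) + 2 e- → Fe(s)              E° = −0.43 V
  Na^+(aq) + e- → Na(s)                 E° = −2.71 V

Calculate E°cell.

Of the two couples in this cell, the one with the more positive reduction potential is reduced at the cathode: here that is Fe²⁺/Fe (−0.43 V); Na⁺/Na (−2.71 V) is the anode.
E°cell = E°(cathode) − E°(anode) = −0.43 − (−2.71) = +2.28 V.

+2.28 V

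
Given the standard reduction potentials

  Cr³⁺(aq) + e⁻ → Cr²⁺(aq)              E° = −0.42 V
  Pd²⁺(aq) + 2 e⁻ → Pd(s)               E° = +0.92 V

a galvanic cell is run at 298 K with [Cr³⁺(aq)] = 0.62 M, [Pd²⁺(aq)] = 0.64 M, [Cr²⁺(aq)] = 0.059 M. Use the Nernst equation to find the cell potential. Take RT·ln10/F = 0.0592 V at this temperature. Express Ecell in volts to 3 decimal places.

The Pd²⁺/Pd couple has the more positive E°, so it is the cathode; Cr³⁺/Cr²⁺ is the anode.
E°cell = E°cat − E°an = +0.92 − (−0.42) = +1.34 V; n = 2.
For the overall reaction Pd²⁺(aq) + 2 Cr²⁺(aq) → Pd(s) + 2 Cr³⁺(aq), Q = [Cr³⁺(aq)]^2 / ([Pd²⁺(aq)]·[Cr²⁺(aq)]^2) = 173, giving log Q = 2.237.
Applying E = E° − (RT ln10/nF)·log Q gives +1.34 − (0.0592/2)(2.237) = +1.274 V.

+1.274 V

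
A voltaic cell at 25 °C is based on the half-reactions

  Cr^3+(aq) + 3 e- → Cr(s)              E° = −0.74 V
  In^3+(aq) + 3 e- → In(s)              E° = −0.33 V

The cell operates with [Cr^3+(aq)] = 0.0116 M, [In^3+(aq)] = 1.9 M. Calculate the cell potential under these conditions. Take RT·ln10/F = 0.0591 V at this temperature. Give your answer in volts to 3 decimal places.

+0.454 V

Since E°(In³⁺/In) > E°(Cr³⁺/Cr), In³⁺/In serves as the cathode.
The standard potential is −0.33 − (−0.74) = +0.41 V and the balanced reaction transfers n = 3 electrons.
Balancing gives In^3+(aq) + Cr(s) → In(s) + Cr^3+(aq); hence Q = [Cr^3+(aq)] / [In^3+(aq)] = 0.00611 (log Q = −2.214).
Applying E = E° − (RT ln10/nF)·log Q gives +0.41 − (0.0591/3)(−2.214) = +0.454 V.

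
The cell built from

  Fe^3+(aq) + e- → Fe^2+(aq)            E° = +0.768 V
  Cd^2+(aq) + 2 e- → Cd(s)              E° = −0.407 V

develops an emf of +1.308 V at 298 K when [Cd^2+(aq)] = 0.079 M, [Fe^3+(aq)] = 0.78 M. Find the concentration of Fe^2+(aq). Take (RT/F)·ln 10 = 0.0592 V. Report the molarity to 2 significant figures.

With Fe³⁺/Fe²⁺ at the cathode and Cd²⁺/Cd at the anode, E°cell = +0.768 − (−0.407) = +1.175 V (n = 2).
Rearranging E = E° − (0.0592/n)·log Q gives log Q = 2(+1.175 − (+1.308))/0.0592 = −4.493.
Balancing electrons gives 2 Fe^3+(aq) + Cd(s) → 2 Fe^2+(aq) + Cd^2+(aq); thus Q = ([Fe^2+(aq)]^2·[Cd^2+(aq)]) / [Fe^3+(aq)]^2.
Isolating [Fe^2+(aq)] in Q = 10^{−4.493} yields log [Fe^2+(aq)] = −1.803, i.e. 0.016 M.

0.016 M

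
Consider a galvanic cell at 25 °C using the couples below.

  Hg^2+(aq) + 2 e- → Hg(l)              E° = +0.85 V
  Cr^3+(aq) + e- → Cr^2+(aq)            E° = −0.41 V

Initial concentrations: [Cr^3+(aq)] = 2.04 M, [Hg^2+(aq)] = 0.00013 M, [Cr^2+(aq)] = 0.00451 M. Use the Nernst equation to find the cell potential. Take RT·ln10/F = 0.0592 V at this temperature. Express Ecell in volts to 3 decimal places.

The Hg²⁺/Hg couple has the more positive E°, so it is the cathode; Cr³⁺/Cr²⁺ is the anode.
E°cell = +0.85 − (−0.41) = +1.26 V, with n = 2 electrons transferred.
Balancing gives Hg^2+(aq) + 2 Cr^2+(aq) → Hg(l) + 2 Cr^3+(aq); hence Q = [Cr^3+(aq)]^2 / ([Hg^2+(aq)]·[Cr^2+(aq)]^2) = 1.57×10^9 (log Q = 9.197).
E = E° − (0.0592/n)·log Q = +1.26 − (0.0592/2)(9.197) = +0.988 V.

+0.988 V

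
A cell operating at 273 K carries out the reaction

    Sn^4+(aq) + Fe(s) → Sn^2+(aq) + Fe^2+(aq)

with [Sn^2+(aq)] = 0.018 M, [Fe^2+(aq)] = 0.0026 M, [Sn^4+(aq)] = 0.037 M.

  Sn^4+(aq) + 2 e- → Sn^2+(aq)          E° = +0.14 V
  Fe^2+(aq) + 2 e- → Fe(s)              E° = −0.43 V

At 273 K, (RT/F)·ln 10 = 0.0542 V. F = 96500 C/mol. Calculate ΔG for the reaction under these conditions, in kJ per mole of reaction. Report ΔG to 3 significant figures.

−125 kJ/mol

E°cell = +0.14 − (−0.43) = +0.57 V; the balanced reaction transfers n = 2 electrons.
Here Q = ([Sn^2+(aq)]·[Fe^2+(aq)]) / [Sn^4+(aq)] = 0.00126 (log Q = −2.898), giving E = +0.57 − (0.0542/2)·(−2.898) = +0.6485 V.
Finally ΔG = −nFE = −(2)(96500 C/mol)(+0.6485 V) = −125 kJ/mol.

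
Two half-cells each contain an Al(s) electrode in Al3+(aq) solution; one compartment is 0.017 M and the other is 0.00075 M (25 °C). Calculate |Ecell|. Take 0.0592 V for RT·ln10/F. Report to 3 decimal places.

0.027 V

For a concentration cell E°cell = 0, since both electrodes use the same couple.
The compartment with the higher Al3+(aq) concentration (0.017 M) acts as the cathode; ions are reduced there and produced at the dilute (0.00075 M) anode.
With n = 3, Ecell = −(0.0592/3)·log([dilute]/[conc]) = −(0.0592/3)·log(0.00075/0.017) = +0.027 V.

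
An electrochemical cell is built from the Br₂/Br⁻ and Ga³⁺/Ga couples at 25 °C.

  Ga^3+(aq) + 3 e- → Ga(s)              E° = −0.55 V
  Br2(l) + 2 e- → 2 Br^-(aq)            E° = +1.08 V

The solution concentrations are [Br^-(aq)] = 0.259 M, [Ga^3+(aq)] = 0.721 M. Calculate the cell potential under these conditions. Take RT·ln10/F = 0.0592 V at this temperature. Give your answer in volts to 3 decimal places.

+1.668 V

The Br₂/Br⁻ couple has the more positive E°, so it is the cathode; Ga³⁺/Ga is the anode.
E°cell = +1.08 − (−0.55) = +1.63 V, with n = 6 electrons transferred.
For the overall reaction 3 Br2(l) + 2 Ga(s) → 6 Br^-(aq) + 2 Ga^3+(aq), Q = [Br^-(aq)]^6·[Ga^3+(aq)]^2 = 0.000157, giving log Q = −3.804.
Applying E = E° − (RT ln10/nF)·log Q gives +1.63 − (0.0592/6)(−3.804) = +1.668 V.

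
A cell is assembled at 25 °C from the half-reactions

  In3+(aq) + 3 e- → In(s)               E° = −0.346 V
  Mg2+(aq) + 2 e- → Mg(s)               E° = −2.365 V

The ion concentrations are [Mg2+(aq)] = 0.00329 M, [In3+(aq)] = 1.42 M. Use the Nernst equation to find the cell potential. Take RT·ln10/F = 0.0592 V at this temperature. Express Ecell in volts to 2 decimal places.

Since E°(In³⁺/In) > E°(Mg²⁺/Mg), In³⁺/In serves as the cathode.
E°cell = −0.346 − (−2.365) = +2.019 V, with n = 6 electrons transferred.
The balanced reaction is 2 In3+(aq) + 3 Mg(s) → 2 In(s) + 3 Mg2+(aq), so Q = [Mg2+(aq)]^3 / [In3+(aq)]^2 = 1.77×10^−8 and log Q = −7.753.
By the Nernst equation, E = +2.019 − (0.0592/6)·(−7.753) = +2.10 V.

+2.10 V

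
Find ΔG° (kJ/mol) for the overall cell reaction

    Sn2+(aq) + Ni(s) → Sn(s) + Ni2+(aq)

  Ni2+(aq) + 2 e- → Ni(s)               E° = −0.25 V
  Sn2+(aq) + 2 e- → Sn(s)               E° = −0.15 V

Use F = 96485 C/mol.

−19.3 kJ/mol

In the reaction as written Sn2+(aq) is reduced, so the Sn²⁺/Sn couple is the cathode and Ni²⁺/Ni is the anode.
E°cell = −0.15 − (−0.25) = +0.10 V; balancing electrons gives n = 2.
ΔG° = −nFE°cell = −(2)(96485)(+0.10) J/mol = −19.3 kJ/mol.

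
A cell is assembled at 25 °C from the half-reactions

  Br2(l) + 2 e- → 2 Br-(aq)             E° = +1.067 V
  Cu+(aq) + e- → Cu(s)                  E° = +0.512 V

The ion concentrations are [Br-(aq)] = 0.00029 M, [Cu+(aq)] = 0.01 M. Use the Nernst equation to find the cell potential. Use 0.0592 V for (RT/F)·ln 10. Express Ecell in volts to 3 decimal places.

Since E°(Br₂/Br⁻) > E°(Cu⁺/Cu), Br₂/Br⁻ serves as the cathode.
The standard potential is +1.067 − (+0.512) = +0.555 V and the balanced reaction transfers n = 2 electrons.
The balanced reaction is Br2(l) + 2 Cu(s) → 2 Br-(aq) + 2 Cu+(aq), so Q = [Br-(aq)]^2·[Cu+(aq)]^2 = 8.41×10^−12 and log Q = −11.075.
By the Nernst equation, E = +0.555 − (0.0592/2)·(−11.075) = +0.883 V.

+0.883 V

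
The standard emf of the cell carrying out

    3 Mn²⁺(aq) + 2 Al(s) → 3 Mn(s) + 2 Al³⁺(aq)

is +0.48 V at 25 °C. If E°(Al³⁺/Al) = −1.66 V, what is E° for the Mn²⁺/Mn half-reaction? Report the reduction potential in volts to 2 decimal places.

In the reaction as written the Mn²⁺/Mn couple is reduced (cathode) and Al³⁺/Al is oxidized (anode), so E°cell = E°(Mn²⁺/Mn) − E°(Al³⁺/Al).
E°(Mn²⁺/Mn) = E°cell + E°(anode) = +0.48 + (−1.66) = −1.18 V.

−1.18 V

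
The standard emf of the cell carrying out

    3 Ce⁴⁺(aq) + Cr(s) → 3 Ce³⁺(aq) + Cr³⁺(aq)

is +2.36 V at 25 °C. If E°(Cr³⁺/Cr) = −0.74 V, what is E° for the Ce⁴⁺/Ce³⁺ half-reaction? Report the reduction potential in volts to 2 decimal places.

+1.62 V

In the reaction as written the Ce⁴⁺/Ce³⁺ couple is reduced (cathode) and Cr³⁺/Cr is oxidized (anode), so E°cell = E°(Ce⁴⁺/Ce³⁺) − E°(Cr³⁺/Cr).
E°(Ce⁴⁺/Ce³⁺) = E°cell + E°(anode) = +2.36 + (−0.74) = +1.62 V.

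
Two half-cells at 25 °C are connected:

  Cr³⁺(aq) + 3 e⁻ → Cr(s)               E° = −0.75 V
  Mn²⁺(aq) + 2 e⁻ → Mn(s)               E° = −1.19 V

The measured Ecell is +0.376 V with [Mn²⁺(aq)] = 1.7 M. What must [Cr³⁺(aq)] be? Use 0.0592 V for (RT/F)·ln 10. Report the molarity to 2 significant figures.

Cr³⁺/Cr is the cathode (higher E°); E°cell = −0.75 − (−1.19) = +0.44 V with n = 6.
Since E = E° − (0.0592/n)·log Q, log Q = n(E° − E)/0.0592 = 6.486.
Balancing electrons gives 2 Cr³⁺(aq) + 3 Mn(s) → 2 Cr(s) + 3 Mn²⁺(aq); thus Q = [Mn²⁺(aq)]^3 / [Cr³⁺(aq)]^2.
Solving for the unknown gives log [Cr³⁺(aq)] = −2.897, so [Cr³⁺(aq)] ≈ 0.0013 M.

0.0013 M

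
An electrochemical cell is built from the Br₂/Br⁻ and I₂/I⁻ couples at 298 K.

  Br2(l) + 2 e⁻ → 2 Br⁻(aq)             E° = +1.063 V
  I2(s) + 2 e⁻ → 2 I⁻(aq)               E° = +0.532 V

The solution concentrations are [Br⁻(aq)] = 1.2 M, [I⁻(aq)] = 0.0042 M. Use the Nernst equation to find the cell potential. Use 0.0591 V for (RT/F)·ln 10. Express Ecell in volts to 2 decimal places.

+0.39 V

The Br₂/Br⁻ couple has the more positive E°, so it is the cathode; I₂/I⁻ is the anode.
E°cell = +1.063 − (+0.532) = +0.531 V, with n = 2 electrons transferred.
The balanced reaction is Br2(l) + 2 I⁻(aq) → 2 Br⁻(aq) + I2(s), so Q = [Br⁻(aq)]^2 / [I⁻(aq)]^2 = 8.16×10^4 and log Q = 4.912.
E = E° − (0.0591/n)·log Q = +0.531 − (0.0591/2)(4.912) = +0.39 V.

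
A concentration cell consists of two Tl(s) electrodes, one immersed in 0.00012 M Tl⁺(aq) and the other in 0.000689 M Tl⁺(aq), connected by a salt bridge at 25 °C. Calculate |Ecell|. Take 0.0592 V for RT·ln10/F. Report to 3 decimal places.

For a concentration cell E°cell = 0, since both electrodes use the same couple.
The compartment with the higher Tl⁺(aq) concentration (0.000689 M) acts as the cathode; ions are reduced there and produced at the dilute (0.00012 M) anode.
With n = 1, Ecell = −(0.0592/1)·log([dilute]/[conc]) = −(0.0592/1)·log(0.00012/0.000689) = +0.045 V.

0.045 V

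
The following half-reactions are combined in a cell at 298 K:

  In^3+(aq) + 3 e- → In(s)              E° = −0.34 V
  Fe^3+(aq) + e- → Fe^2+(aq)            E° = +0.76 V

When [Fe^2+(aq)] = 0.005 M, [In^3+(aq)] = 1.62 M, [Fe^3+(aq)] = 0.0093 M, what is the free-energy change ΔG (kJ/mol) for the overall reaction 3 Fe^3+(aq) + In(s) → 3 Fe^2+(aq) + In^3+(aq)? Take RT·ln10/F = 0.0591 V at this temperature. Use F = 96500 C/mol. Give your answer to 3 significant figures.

−322 kJ/mol

The standard cell potential is +0.76 − (−0.34) = +1.10 V, with n = 3 electrons in the balanced equation.
Q = ([Fe^2+(aq)]^3·[In^3+(aq)]) / [Fe^3+(aq)]^3 = 0.252, so log Q = −0.599 and E = +1.10 − (0.0591/3)(−0.599) = +1.1118 V.
Then ΔG = −nFE = −3 × 96500 × +1.1118 J/mol = −322 kJ/mol.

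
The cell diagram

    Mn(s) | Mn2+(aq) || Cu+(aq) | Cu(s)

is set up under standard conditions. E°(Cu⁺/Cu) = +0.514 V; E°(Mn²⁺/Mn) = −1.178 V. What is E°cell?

By convention the left-hand electrode in cell notation is the anode (oxidation) and the right-hand electrode is the cathode (reduction).
E°cell = E°(right) − E°(left) = +0.514 − (−1.178) = +1.692 V.

+1.692 V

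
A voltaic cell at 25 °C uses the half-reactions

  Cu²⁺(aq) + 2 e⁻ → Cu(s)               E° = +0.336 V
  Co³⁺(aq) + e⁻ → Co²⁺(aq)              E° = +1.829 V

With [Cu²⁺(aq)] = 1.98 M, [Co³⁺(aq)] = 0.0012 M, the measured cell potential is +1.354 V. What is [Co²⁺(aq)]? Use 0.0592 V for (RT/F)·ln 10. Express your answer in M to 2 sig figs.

The Co³⁺/Co²⁺ couple has the larger reduction potential, so it is the cathode: E°cell = +1.829 − (+0.336) = +1.493 V and n = 2.
From the Nernst equation, log Q = n(E° − E)/0.0592 = 2·(+1.493 − (+1.354))/0.0592 = 4.696.
Balancing electrons gives 2 Co³⁺(aq) + Cu(s) → 2 Co²⁺(aq) + Cu²⁺(aq); thus Q = ([Co²⁺(aq)]^2·[Cu²⁺(aq)]) / [Co³⁺(aq)]^2.
Solving for the unknown gives log [Co²⁺(aq)] = −0.721, so [Co²⁺(aq)] ≈ 0.19 M.

0.19 M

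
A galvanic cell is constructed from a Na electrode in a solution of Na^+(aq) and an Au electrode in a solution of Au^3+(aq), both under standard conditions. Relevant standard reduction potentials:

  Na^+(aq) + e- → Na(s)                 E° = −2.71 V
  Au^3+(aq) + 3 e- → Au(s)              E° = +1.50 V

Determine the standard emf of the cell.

+4.21 V

The Au³⁺/Au couple has the higher E°, so Au ion is reduced (cathode) and Na is oxidized (anode).
E°cell = E°(cathode) − E°(anode) = +1.50 − (−2.71) = +4.21 V.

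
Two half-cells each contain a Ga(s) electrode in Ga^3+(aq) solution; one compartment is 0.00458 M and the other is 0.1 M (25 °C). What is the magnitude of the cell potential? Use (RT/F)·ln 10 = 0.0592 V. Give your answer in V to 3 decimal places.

0.026 V

For a concentration cell E°cell = 0, since both electrodes use the same couple.
The compartment with the higher Ga^3+(aq) concentration (0.1 M) acts as the cathode; ions are reduced there and produced at the dilute (0.00458 M) anode.
With n = 3, Ecell = −(0.0592/3)·log([dilute]/[conc]) = −(0.0592/3)·log(0.00458/0.1) = +0.026 V.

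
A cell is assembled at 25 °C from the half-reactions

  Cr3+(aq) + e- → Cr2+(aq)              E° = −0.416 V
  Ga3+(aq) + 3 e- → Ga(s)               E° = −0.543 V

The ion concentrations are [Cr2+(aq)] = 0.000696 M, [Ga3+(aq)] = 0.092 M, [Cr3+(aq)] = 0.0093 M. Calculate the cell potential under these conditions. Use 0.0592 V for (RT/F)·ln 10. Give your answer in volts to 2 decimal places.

Since E°(Cr³⁺/Cr²⁺) > E°(Ga³⁺/Ga), Cr³⁺/Cr²⁺ serves as the cathode.
E°cell = −0.416 − (−0.543) = +0.127 V, with n = 3 electrons transferred.
The balanced reaction is 3 Cr3+(aq) + Ga(s) → 3 Cr2+(aq) + Ga3+(aq), so Q = ([Cr2+(aq)]^3·[Ga3+(aq)]) / [Cr3+(aq)]^3 = 3.86×10^−5 and log Q = −4.414.
By the Nernst equation, E = +0.127 − (0.0592/3)·(−4.414) = +0.21 V.

+0.21 V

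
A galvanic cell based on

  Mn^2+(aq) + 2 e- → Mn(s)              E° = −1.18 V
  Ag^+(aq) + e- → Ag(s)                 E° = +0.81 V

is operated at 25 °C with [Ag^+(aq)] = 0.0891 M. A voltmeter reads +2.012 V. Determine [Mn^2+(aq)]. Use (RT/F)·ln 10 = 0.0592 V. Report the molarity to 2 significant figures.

Ag⁺/Ag is the cathode (higher E°); E°cell = +0.81 − (−1.18) = +1.99 V with n = 2.
From the Nernst equation, log Q = n(E° − E)/0.0592 = 2·(+1.99 − (+2.012))/0.0592 = −0.743.
The balanced reaction is 2 Ag^+(aq) + Mn(s) → 2 Ag(s) + Mn^2+(aq), so Q = [Mn^2+(aq)] / [Ag^+(aq)]^2.
Isolating [Mn^2+(aq)] in Q = 10^{−0.743} yields log [Mn^2+(aq)] = −2.843, i.e. 0.0014 M.

0.0014 M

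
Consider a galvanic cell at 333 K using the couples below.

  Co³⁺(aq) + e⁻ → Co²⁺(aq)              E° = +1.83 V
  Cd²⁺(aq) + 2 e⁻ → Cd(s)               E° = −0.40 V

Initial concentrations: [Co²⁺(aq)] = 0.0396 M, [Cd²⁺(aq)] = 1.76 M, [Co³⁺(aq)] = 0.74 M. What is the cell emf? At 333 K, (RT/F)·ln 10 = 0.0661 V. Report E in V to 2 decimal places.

+2.31 V

Since E°(Co³⁺/Co²⁺) > E°(Cd²⁺/Cd), Co³⁺/Co²⁺ serves as the cathode.
E°cell = E°cat − E°an = +1.83 − (−0.40) = +2.23 V; n = 2.
For the overall reaction 2 Co³⁺(aq) + Cd(s) → 2 Co²⁺(aq) + Cd²⁺(aq), Q = ([Co²⁺(aq)]^2·[Cd²⁺(aq)]) / [Co³⁺(aq)]^2 = 0.00504, giving log Q = −2.298.
Applying E = E° − (RT ln10/nF)·log Q gives +2.23 − (0.0661/2)(−2.298) = +2.31 V.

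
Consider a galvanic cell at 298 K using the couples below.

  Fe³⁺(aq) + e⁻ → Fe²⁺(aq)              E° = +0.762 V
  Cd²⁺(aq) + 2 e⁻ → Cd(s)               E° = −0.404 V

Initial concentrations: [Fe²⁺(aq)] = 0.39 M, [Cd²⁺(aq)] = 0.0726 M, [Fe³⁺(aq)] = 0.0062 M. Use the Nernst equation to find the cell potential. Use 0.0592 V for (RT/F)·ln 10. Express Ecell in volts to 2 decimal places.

Fe³⁺/Fe²⁺ is reduced (cathode, E° = +0.762 V) and Cd²⁺/Cd is oxidized (anode).
E°cell = +0.762 − (−0.404) = +1.166 V, with n = 2 electrons transferred.
Balancing gives 2 Fe³⁺(aq) + Cd(s) → 2 Fe²⁺(aq) + Cd²⁺(aq); hence Q = ([Fe²⁺(aq)]^2·[Cd²⁺(aq)]) / [Fe³⁺(aq)]^2 = 287 (log Q = 2.458).
Applying E = E° − (RT ln10/nF)·log Q gives +1.166 − (0.0592/2)(2.458) = +1.09 V.

+1.09 V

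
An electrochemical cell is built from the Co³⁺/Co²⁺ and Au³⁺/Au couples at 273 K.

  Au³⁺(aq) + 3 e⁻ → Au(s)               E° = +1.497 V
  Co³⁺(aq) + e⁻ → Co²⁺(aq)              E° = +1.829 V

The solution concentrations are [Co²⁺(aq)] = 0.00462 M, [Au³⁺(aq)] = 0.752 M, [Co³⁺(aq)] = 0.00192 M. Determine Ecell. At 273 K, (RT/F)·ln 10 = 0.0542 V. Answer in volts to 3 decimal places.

+0.314 V

Co³⁺/Co²⁺ is reduced (cathode, E° = +1.829 V) and Au³⁺/Au is oxidized (anode).
E°cell = E°cat − E°an = +1.829 − (+1.497) = +0.332 V; n = 3.
The balanced reaction is 3 Co³⁺(aq) + Au(s) → 3 Co²⁺(aq) + Au³⁺(aq), so Q = ([Co²⁺(aq)]^3·[Au³⁺(aq)]) / [Co³⁺(aq)]^3 = 10.5 and log Q = 1.020.
By the Nernst equation, E = +0.332 − (0.0542/3)·(1.020) = +0.314 V.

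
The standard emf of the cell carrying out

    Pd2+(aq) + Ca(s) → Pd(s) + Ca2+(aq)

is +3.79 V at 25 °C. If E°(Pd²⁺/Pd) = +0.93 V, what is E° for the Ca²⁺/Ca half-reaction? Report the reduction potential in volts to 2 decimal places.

In the reaction as written the Pd²⁺/Pd couple is reduced (cathode) and Ca²⁺/Ca is oxidized (anode), so E°cell = E°(Pd²⁺/Pd) − E°(Ca²⁺/Ca).
E°(Ca²⁺/Ca) = E°(cathode) − E°cell = +0.93 − (+3.79) = −2.86 V.

−2.86 V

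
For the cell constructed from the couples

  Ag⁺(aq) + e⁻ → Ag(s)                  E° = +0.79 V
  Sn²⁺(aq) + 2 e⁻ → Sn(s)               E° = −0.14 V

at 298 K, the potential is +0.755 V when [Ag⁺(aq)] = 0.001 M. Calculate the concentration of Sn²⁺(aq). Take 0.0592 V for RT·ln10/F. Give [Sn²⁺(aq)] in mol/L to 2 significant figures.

The Ag⁺/Ag couple has the larger reduction potential, so it is the cathode: E°cell = +0.79 − (−0.14) = +0.93 V and n = 2.
From the Nernst equation, log Q = n(E° − E)/0.0592 = 2·(+0.93 − (+0.755))/0.0592 = 5.912.
Balancing electrons gives 2 Ag⁺(aq) + Sn(s) → 2 Ag(s) + Sn²⁺(aq); thus Q = [Sn²⁺(aq)] / [Ag⁺(aq)]^2.
Solving for the unknown gives log [Sn²⁺(aq)] = −0.088, so [Sn²⁺(aq)] ≈ 0.82 M.

0.82 M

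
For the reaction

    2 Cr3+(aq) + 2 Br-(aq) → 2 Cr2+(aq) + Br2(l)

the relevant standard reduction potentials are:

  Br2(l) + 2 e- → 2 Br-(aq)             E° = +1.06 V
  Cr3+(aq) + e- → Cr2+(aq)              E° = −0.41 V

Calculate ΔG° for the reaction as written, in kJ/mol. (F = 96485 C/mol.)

+284 kJ/mol

In the reaction as written Cr3+(aq) is reduced, so the Cr³⁺/Cr²⁺ couple is the cathode and Br₂/Br⁻ is the anode.
E°cell = −0.41 − (+1.06) = −1.47 V; balancing electrons gives n = 2.
ΔG° = −nFE°cell = −(2)(96485)(−1.47) J/mol = +284 kJ/mol.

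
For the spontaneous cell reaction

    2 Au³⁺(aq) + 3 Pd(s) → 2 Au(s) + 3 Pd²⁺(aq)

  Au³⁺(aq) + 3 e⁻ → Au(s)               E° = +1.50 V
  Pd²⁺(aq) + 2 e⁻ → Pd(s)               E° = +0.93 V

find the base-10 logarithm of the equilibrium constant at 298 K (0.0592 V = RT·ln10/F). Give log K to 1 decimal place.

The Au³⁺/Au couple is reduced (cathode); E°cell = +1.50 − (+0.93) = +0.57 V with n = 6.
At equilibrium E = 0, so log K = nE°cell / 0.0592 = (6)(+0.57) / 0.0592 = 57.8.

log K = 57.8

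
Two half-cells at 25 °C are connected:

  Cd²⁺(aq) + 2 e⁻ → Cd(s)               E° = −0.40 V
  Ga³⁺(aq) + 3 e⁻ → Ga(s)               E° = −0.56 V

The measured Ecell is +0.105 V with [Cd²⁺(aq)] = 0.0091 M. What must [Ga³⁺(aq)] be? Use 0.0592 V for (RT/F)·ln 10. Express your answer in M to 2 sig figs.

With Cd²⁺/Cd at the cathode and Ga³⁺/Ga at the anode, E°cell = −0.40 − (−0.56) = +0.16 V (n = 6).
Since E = E° − (0.0592/n)·log Q, log Q = n(E° − E)/0.0592 = 5.574.
Balancing electrons gives 3 Cd²⁺(aq) + 2 Ga(s) → 3 Cd(s) + 2 Ga³⁺(aq); thus Q = [Ga³⁺(aq)]^2 / [Cd²⁺(aq)]^3.
Substituting the known concentrations and solving, log [Ga³⁺(aq)] = −0.274 and [Ga³⁺(aq)] = 0.53 M.

0.53 M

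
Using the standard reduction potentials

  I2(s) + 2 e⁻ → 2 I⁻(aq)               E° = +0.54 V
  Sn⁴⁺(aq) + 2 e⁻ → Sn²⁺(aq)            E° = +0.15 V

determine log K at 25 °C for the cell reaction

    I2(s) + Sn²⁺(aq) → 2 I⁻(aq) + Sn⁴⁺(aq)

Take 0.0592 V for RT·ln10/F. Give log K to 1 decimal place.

log K = 13.2

The I₂/I⁻ couple is reduced (cathode); E°cell = +0.54 − (+0.15) = +0.39 V with n = 2.
At equilibrium E = 0, so log K = nE°cell / 0.0592 = (2)(+0.39) / 0.0592 = 13.2.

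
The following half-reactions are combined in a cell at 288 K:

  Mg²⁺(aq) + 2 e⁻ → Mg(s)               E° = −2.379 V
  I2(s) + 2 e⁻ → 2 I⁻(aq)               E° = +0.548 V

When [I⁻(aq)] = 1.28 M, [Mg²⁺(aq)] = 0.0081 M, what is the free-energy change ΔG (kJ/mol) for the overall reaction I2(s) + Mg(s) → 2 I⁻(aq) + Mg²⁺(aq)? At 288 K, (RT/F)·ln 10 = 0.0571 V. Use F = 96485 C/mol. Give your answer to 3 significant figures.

−575 kJ/mol

The standard cell potential is +0.548 − (−2.379) = +2.927 V, with n = 2 electrons in the balanced equation.
The reaction quotient is [I⁻(aq)]^2·[Mg²⁺(aq)] = 0.0133; by Nernst, E = +2.927 − (0.0571/2)(−1.877) = +2.9806 V.
Then ΔG = −nFE = −2 × 96485 × +2.9806 J/mol = −575 kJ/mol.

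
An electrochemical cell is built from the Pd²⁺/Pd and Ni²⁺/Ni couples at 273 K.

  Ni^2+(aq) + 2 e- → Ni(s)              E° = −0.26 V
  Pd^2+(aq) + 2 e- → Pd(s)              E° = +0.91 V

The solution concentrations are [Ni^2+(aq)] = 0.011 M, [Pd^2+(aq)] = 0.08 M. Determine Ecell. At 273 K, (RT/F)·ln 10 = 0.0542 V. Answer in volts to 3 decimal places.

Pd²⁺/Pd is reduced (cathode, E° = +0.91 V) and Ni²⁺/Ni is oxidized (anode).
The standard potential is +0.91 − (−0.26) = +1.17 V and the balanced reaction transfers n = 2 electrons.
The balanced reaction is Pd^2+(aq) + Ni(s) → Pd(s) + Ni^2+(aq), so Q = [Ni^2+(aq)] / [Pd^2+(aq)] = 0.137 and log Q = −0.862.
Applying E = E° − (RT ln10/nF)·log Q gives +1.17 − (0.0542/2)(−0.862) = +1.193 V.

+1.193 V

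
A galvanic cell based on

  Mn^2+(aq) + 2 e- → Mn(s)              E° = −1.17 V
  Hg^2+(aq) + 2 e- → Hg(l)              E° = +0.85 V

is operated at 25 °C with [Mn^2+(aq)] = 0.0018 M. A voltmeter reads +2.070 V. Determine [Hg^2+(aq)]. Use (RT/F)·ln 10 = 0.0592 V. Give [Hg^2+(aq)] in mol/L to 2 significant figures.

0.088 M

With Hg²⁺/Hg at the cathode and Mn²⁺/Mn at the anode, E°cell = +0.85 − (−1.17) = +2.02 V (n = 2).
Rearranging E = E° − (0.0592/n)·log Q gives log Q = 2(+2.02 − (+2.070))/0.0592 = −1.689.
For Hg^2+(aq) + Mn(s) → Hg(l) + Mn^2+(aq), the reaction quotient is Q = [Mn^2+(aq)] / [Hg^2+(aq)].
Solving for the unknown gives log [Hg^2+(aq)] = −1.056, so [Hg^2+(aq)] ≈ 0.088 M.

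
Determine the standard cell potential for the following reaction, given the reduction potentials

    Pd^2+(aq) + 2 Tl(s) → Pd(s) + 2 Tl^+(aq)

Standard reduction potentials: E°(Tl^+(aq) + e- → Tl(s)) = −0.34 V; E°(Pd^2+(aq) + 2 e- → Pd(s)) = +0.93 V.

+1.27 V

In the reaction as written, Pd^2+(aq) is reduced (cathode) and Tl^+(aq) is produced by oxidation at the anode.
E°cell = E°(cathode) − E°(anode) = +0.93 − (−0.34) = +1.27 V.
The positive value indicates the reaction is spontaneous as written.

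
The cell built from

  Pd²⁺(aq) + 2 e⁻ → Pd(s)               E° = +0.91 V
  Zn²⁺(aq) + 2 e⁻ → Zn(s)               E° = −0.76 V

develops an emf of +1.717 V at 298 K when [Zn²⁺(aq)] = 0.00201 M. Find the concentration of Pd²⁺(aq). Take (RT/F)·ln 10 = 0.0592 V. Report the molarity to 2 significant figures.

0.078 M

The Pd²⁺/Pd couple has the larger reduction potential, so it is the cathode: E°cell = +0.91 − (−0.76) = +1.67 V and n = 2.
From the Nernst equation, log Q = n(E° − E)/0.0592 = 2·(+1.67 − (+1.717))/0.0592 = −1.588.
The balanced reaction is Pd²⁺(aq) + Zn(s) → Pd(s) + Zn²⁺(aq), so Q = [Zn²⁺(aq)] / [Pd²⁺(aq)].
Isolating [Pd²⁺(aq)] in Q = 10^{−1.588} yields log [Pd²⁺(aq)] = −1.109, i.e. 0.078 M.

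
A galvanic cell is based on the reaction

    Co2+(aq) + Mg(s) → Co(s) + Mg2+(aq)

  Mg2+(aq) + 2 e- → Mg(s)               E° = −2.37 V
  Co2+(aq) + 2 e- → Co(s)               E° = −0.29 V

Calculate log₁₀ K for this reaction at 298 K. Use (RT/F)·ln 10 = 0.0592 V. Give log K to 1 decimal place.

The Co²⁺/Co couple is reduced (cathode); E°cell = −0.29 − (−2.37) = +2.08 V with n = 2.
At equilibrium E = 0, so log K = nE°cell / 0.0592 = (2)(+2.08) / 0.0592 = 70.3.

log K = 70.3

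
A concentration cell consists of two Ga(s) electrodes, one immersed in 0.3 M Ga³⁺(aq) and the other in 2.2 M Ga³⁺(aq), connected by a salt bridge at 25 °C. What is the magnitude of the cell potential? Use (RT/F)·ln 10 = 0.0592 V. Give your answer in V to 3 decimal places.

For a concentration cell E°cell = 0, since both electrodes use the same couple.
The compartment with the higher Ga³⁺(aq) concentration (2.2 M) acts as the cathode; ions are reduced there and produced at the dilute (0.3 M) anode.
With n = 3, Ecell = −(0.0592/3)·log([dilute]/[conc]) = −(0.0592/3)·log(0.3/2.2) = +0.017 V.

0.017 V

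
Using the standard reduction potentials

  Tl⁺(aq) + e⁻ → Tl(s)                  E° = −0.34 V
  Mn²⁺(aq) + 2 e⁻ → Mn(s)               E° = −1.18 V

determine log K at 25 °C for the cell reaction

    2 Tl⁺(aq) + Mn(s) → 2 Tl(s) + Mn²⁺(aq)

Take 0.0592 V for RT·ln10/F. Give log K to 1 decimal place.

The Tl⁺/Tl couple is reduced (cathode); E°cell = −0.34 − (−1.18) = +0.84 V with n = 2.
At equilibrium E = 0, so log K = nE°cell / 0.0592 = (2)(+0.84) / 0.0592 = 28.4.

log K = 28.4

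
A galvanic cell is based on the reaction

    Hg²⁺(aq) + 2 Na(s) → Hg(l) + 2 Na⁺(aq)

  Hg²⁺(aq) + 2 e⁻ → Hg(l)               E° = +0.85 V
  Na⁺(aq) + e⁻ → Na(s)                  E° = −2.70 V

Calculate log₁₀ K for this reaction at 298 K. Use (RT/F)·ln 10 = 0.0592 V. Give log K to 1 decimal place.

log K = 119.9

The Hg²⁺/Hg couple is reduced (cathode); E°cell = +0.85 − (−2.70) = +3.55 V with n = 2.
At equilibrium E = 0, so log K = nE°cell / 0.0592 = (2)(+3.55) / 0.0592 = 119.9.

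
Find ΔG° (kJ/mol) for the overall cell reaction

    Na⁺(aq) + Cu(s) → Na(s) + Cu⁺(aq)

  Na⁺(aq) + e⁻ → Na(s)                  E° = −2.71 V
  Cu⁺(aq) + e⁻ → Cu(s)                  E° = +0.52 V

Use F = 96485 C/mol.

+312 kJ/mol

In the reaction as written Na⁺(aq) is reduced, so the Na⁺/Na couple is the cathode and Cu⁺/Cu is the anode.
E°cell = −2.71 − (+0.52) = −3.23 V; balancing electrons gives n = 1.
ΔG° = −nFE°cell = −(1)(96485)(−3.23) J/mol = +312 kJ/mol.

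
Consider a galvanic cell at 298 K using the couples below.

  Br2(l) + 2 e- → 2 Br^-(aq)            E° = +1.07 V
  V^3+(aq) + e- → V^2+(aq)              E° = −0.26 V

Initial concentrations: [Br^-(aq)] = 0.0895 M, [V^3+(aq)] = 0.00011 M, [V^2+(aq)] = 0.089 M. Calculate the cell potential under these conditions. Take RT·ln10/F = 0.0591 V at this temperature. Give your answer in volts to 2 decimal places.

Since E°(Br₂/Br⁻) > E°(V³⁺/V²⁺), Br₂/Br⁻ serves as the cathode.
The standard potential is +1.07 − (−0.26) = +1.33 V and the balanced reaction transfers n = 2 electrons.
The balanced reaction is Br2(l) + 2 V^2+(aq) → 2 Br^-(aq) + 2 V^3+(aq), so Q = ([Br^-(aq)]^2·[V^3+(aq)]^2) / [V^2+(aq)]^2 = 1.22×10^−8 and log Q = −7.912.
By the Nernst equation, E = +1.33 − (0.0591/2)·(−7.912) = +1.56 V.

+1.56 V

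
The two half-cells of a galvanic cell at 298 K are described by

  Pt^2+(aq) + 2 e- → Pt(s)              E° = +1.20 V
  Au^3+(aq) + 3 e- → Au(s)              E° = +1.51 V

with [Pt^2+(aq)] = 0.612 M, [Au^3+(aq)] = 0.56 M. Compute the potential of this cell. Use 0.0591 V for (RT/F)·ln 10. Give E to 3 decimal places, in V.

The Au³⁺/Au couple has the more positive E°, so it is the cathode; Pt²⁺/Pt is the anode.
The standard potential is +1.51 − (+1.20) = +0.31 V and the balanced reaction transfers n = 6 electrons.
For the overall reaction 2 Au^3+(aq) + 3 Pt(s) → 2 Au(s) + 3 Pt^2+(aq), Q = [Pt^2+(aq)]^3 / [Au^3+(aq)]^2 = 0.731, giving log Q = −0.136.
E = E° − (0.0591/n)·log Q = +0.31 − (0.0591/6)(−0.136) = +0.311 V.

+0.311 V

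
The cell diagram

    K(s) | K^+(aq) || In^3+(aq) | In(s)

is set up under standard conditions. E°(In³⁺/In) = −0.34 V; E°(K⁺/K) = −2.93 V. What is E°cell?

By convention the left-hand electrode in cell notation is the anode (oxidation) and the right-hand electrode is the cathode (reduction).
E°cell = E°(right) − E°(left) = −0.34 − (−2.93) = +2.59 V.

+2.59 V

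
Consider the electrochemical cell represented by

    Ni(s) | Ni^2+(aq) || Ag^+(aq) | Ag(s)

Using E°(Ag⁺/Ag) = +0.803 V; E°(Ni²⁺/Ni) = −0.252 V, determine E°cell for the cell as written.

By convention the left-hand electrode in cell notation is the anode (oxidation) and the right-hand electrode is the cathode (reduction).
E°cell = E°(right) − E°(left) = +0.803 − (−0.252) = +1.055 V.

+1.055 V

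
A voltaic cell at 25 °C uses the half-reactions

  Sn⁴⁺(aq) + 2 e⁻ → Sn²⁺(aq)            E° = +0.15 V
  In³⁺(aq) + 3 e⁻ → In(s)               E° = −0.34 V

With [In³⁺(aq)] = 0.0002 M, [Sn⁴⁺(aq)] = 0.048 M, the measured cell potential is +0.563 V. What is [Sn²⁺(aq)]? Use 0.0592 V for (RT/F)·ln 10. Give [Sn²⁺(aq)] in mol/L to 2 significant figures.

0.048 M

With Sn⁴⁺/Sn²⁺ at the cathode and In³⁺/In at the anode, E°cell = +0.15 − (−0.34) = +0.49 V (n = 6).
Since E = E° − (0.0592/n)·log Q, log Q = n(E° − E)/0.0592 = −7.399.
For 3 Sn⁴⁺(aq) + 2 In(s) → 3 Sn²⁺(aq) + 2 In³⁺(aq), the reaction quotient is Q = ([Sn²⁺(aq)]^3·[In³⁺(aq)]^2) / [Sn⁴⁺(aq)]^3.
Substituting the known concentrations and solving, log [Sn²⁺(aq)] = −1.319 and [Sn²⁺(aq)] = 0.048 M.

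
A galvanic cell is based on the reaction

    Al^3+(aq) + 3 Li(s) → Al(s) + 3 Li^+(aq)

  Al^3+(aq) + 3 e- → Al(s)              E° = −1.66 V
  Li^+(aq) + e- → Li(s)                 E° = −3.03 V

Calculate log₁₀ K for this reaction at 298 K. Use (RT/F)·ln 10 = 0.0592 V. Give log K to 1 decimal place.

The Al³⁺/Al couple is reduced (cathode); E°cell = −1.66 − (−3.03) = +1.37 V with n = 3.
At equilibrium E = 0, so log K = nE°cell / 0.0592 = (3)(+1.37) / 0.0592 = 69.4.

log K = 69.4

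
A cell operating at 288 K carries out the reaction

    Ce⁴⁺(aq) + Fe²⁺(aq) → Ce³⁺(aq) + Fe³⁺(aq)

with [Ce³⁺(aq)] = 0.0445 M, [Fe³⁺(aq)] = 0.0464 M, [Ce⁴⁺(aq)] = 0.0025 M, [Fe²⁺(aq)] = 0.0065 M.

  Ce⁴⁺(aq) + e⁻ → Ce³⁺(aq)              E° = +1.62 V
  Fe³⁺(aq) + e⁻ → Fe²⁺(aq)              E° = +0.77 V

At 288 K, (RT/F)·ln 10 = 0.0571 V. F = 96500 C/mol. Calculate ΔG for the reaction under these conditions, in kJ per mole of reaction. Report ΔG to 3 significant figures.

E°cell = +1.62 − (+0.77) = +0.85 V; the balanced reaction transfers n = 1 electron.
The reaction quotient is ([Ce³⁺(aq)]·[Fe³⁺(aq)]) / ([Ce⁴⁺(aq)]·[Fe²⁺(aq)]) = 127; by Nernst, E = +0.85 − (0.0571/1)(2.104) = +0.7299 V.
Finally ΔG = −nFE = −(1)(96500 C/mol)(+0.7299 V) = −70.4 kJ/mol.

−70.4 kJ/mol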